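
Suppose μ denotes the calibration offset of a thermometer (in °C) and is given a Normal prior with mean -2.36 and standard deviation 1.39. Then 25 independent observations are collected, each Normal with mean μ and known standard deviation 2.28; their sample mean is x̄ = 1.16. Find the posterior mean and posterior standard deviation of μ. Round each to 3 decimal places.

Posterior mean ≈ 0.818; posterior SD ≈ 0.433

Prior precision 1/τ₀² = 1/1.39² = 0.517572; data precision n/σ² = 25/2.28² = 4.80917.
Posterior precision = 0.517572 + 4.80917 = 5.32674, giving posterior SD = 1/√5.32674 = 0.433.
Posterior mean = (0.517572·-2.36 + 4.80917·1.16) / 5.32674 = 0.818.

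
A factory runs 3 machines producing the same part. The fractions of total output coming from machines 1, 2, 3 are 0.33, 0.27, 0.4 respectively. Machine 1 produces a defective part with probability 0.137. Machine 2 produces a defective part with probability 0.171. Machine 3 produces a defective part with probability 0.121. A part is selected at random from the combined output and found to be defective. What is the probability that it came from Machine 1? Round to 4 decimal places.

Posterior probability ≈ 0.3234

P(defective|M1) = 0.137; P(defective|M2) = 0.171; P(defective|M3) = 0.121.
Prior × likelihood for each source: 0.33·0.137=0.04521, 0.27·0.171=0.04617, 0.4·0.121=0.04840. Summing gives P(defective) = 0.13978.
P(Machine 1 | defective) = 0.04521 / 0.13978 = 0.3234.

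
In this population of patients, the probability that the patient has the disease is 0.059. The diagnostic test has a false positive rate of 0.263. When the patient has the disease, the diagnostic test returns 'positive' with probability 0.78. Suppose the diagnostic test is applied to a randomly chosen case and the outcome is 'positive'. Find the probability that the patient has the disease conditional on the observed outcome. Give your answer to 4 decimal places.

P(H | E) ≈ 0.1568

Let H be the event that the patient has the disease. P(H) = 0.059, so P(¬H) = 0.941. With E the 'positive' result, P(E|H) = 0.78 and P(E|¬H) = 0.263.
P(E) = 0.78·0.059 + 0.263·0.941 = 0.046020 + 0.24748 = 0.29350.
By Bayes' theorem, P(H|E) = 0.046020 / 0.29350 = 0.1568.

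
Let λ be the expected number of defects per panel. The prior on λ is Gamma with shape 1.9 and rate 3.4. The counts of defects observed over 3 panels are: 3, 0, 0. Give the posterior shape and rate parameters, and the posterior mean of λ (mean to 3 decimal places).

Posterior: Gamma(shape=4.9, rate=6.4); mean ≈ 0.766

Total count ∑xᵢ = 3 over n = 3 panels.
Gamma is conjugate to the Poisson likelihood: posterior is Gamma(shape = 1.9+3 = 4.9, rate = 3.4+3 = 6.4).
Posterior mean = shape/rate = 4.9/6.4 = 0.766.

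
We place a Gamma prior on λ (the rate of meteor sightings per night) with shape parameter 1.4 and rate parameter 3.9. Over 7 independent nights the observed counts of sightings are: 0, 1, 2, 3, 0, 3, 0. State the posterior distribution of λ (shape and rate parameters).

Total count ∑xᵢ = 9 over n = 7 nights.
Gamma is conjugate to the Poisson likelihood: posterior is Gamma(shape = 1.4+9 = 10.4, rate = 3.9+7 = 10.9).

Posterior: Gamma(shape=10.4, rate=10.9)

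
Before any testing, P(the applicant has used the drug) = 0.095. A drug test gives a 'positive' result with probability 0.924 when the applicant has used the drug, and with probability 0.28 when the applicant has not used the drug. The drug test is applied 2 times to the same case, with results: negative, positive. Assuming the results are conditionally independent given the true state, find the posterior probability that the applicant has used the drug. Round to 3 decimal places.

With H the event that the applicant has used the drug, the joint likelihood of the observed sequence is P(data|H) = 0.076·0.924 = 0.070224 and P(data|¬H) = 0.72·0.28 = 0.20160.
Bayes: P(H|data) = 0.095·0.070224 / (0.095·0.070224 + 0.905·0.20160) = 0.0066713/0.18912 = 0.0353.

Posterior P(H) ≈ 0.035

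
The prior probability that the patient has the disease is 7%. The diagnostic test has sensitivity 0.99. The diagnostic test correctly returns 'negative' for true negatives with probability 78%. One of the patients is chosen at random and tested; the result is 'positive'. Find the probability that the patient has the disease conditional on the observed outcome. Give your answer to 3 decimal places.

P(H | E) ≈ 0.253

Let H be the event that the patient has the disease. P(H) = 0.07, so P(¬H) = 0.93. With E the 'positive' result, P(E|H) = 0.99 and P(E|¬H) = 0.22.
P(E) = 0.99·0.07 + 0.22·0.93 = 0.069300 + 0.20460 = 0.27390.
By Bayes' theorem, P(H|E) = 0.069300 / 0.27390 = 0.253.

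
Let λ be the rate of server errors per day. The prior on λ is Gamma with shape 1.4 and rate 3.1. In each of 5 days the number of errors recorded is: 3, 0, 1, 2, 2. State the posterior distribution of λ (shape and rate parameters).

The Poisson likelihood adds the total count to the shape and the number of exposure periods to the rate. Here ∑xᵢ = 8 and n = 5, so shape 1.4→9.4 and rate 3.1→8.1.

Posterior: Gamma(shape=9.4, rate=8.1)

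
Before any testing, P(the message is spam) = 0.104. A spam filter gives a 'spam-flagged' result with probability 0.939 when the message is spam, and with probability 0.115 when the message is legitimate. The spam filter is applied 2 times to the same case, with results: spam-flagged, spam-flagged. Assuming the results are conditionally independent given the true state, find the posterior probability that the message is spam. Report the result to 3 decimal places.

Posterior P(H) ≈ 0.886

With H the event that the message is spam, the joint likelihood of the observed sequence is P(data|H) = 0.939·0.939 = 0.88172 and P(data|¬H) = 0.115·0.115 = 0.013225.
Bayes: P(H|data) = 0.104·0.88172 / (0.104·0.88172 + 0.896·0.013225) = 0.091699/0.10355 = 0.8856.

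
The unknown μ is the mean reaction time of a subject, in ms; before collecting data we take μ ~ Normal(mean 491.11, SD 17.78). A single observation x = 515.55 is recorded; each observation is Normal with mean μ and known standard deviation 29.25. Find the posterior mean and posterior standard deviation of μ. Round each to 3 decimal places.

Prior precision 1/τ₀² = 1/17.78² = 0.00316327; data precision n/σ² = 1/29.25² = 0.00116882.
Posterior precision = 0.00316327 + 0.00116882 = 0.00433209, giving posterior SD = 1/√0.00433209 = 15.193.
Posterior mean = (0.00316327·491.11 + 0.00116882·515.55) / 0.00433209 = 497.704.

Posterior mean ≈ 497.704; posterior SD ≈ 15.193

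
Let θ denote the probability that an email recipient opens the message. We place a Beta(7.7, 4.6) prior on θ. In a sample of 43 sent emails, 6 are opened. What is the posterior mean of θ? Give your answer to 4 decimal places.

The binomial likelihood is conjugate to the Beta prior: with 6 successes and 37 failures, the posterior is Beta(7.7+6, 4.6+37) = Beta(13.7, 41.6).
Posterior mean = α/(α+β) = 13.7/55.3 = 0.2477.

Posterior mean ≈ 0.2477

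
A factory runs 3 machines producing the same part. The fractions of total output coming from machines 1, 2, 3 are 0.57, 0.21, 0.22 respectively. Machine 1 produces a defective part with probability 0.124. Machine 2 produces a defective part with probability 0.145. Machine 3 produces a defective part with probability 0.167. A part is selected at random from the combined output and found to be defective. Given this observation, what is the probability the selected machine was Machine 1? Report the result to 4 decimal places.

Tabulate prior·likelihood by source: [1] prior 0.57, lik 0.124, product 0.07068; [2] prior 0.21, lik 0.145, product 0.03045; [3] prior 0.22, lik 0.167, product 0.03674.
Normalizing constant = 0.13787; the posterior for Machine 1 is its product over the sum, 0.07068/0.13787 = 0.5127.

Posterior probability ≈ 0.5127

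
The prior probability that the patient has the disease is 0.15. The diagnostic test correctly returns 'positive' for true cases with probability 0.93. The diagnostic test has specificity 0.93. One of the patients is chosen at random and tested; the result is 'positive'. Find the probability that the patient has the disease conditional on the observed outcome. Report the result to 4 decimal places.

Write H for 'the patient has the disease'. Prior odds H:¬H = 0.15/0.85 = 0.17647. For the 'positive' outcome, the likelihood ratio is 0.93/0.07 = 13.286.
Posterior odds = 0.17647 × 13.286 = 2.3445, so P(H|E) = 2.3445/(1+2.3445) = 0.7010.

P(H | E) ≈ 0.7010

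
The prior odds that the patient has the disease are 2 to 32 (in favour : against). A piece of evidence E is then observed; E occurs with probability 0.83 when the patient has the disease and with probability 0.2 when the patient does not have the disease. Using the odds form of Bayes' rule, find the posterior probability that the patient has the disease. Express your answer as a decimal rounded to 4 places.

Prior odds = 2/32 = 0.062500.
Likelihood ratio for E = 0.83/0.2 = 4.1500.
Posterior odds = prior odds × LR = 0.25937.
Posterior probability = odds/(1+odds) = 0.25937/1.2594 = 0.2060.

Posterior probability ≈ 0.2060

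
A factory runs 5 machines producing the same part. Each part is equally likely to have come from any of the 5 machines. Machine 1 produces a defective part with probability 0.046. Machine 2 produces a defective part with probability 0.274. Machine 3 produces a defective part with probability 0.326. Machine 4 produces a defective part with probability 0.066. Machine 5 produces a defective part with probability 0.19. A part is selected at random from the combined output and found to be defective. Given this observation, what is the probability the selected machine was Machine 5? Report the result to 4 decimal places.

Tabulate prior·likelihood by source: [1] prior 0.2, lik 0.046, product 0.009200; [2] prior 0.2, lik 0.274, product 0.05480; [3] prior 0.2, lik 0.326, product 0.06520; [4] prior 0.2, lik 0.066, product 0.01320; [5] prior 0.2, lik 0.19, product 0.03800.
Normalizing constant = 0.18040; the posterior for Machine 5 is its product over the sum, 0.03800/0.18040 = 0.2106.

Posterior probability ≈ 0.2106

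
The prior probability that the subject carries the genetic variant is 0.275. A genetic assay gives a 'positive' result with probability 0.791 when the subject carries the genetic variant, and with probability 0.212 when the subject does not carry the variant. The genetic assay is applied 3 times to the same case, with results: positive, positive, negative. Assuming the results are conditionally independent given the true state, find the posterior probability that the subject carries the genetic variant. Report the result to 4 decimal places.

Posterior P(H) ≈ 0.5834

Let H be the event that the subject carries the genetic variant; start with P(H) = 0.275. P('positive'|H) = 0.791, P('positive'|¬H) = 0.212.
Update on result 1 ('positive'): P(H) ← 0.791·0.2750 / (0.791·0.2750 + 0.212·0.7250) = 0.21753/0.37123 = 0.5860.
Update on result 2 ('positive'): P(H) ← 0.791·0.5860 / (0.791·0.5860 + 0.212·0.4140) = 0.46350/0.55127 = 0.8408.
Update on result 3 ('negative'): P(H) ← 0.209·0.8408 / (0.209·0.8408 + 0.788·0.1592) = 0.17572/0.30119 = 0.5834.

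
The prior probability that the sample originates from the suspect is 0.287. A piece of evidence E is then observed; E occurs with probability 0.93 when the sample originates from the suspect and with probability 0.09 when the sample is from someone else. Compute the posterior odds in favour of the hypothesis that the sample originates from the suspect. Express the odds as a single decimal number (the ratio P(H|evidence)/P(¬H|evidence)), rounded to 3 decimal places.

Prior odds = 0.287/(1−0.287) = 0.40252. In log-odds, ln(0.40252) = -0.91000.
Add log likelihood ratio: ln(10.333) = 2.3354.
Posterior log-odds = 1.4254, so posterior odds = exp(1.4254) = 4.1594.

Posterior odds ≈ 4.159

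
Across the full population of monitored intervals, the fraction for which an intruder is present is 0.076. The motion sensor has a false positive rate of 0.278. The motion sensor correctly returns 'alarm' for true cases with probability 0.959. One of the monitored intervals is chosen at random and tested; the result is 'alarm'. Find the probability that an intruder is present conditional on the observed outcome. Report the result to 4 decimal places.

P(H | E) ≈ 0.2210

Let H be the event that an intruder is present. P(H) = 0.076, so P(¬H) = 0.924. With E the 'alarm' result, P(E|H) = 0.959 and P(E|¬H) = 0.278.
P(E) = 0.959·0.076 + 0.278·0.924 = 0.072884 + 0.25687 = 0.32976.
By Bayes' theorem, P(H|E) = 0.072884 / 0.32976 = 0.2210.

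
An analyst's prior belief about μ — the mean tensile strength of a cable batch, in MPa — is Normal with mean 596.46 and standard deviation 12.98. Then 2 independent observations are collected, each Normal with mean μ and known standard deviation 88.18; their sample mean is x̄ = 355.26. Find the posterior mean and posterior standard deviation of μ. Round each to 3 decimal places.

With known σ, the Normal prior is conjugate. Weight on the data is w = (n/σ²)/(n/σ² + 1/τ₀²) = 0.00025721/(0.00025721+0.00593541) = 0.041535.
Posterior mean = w·x̄ + (1−w)·μ₀ = 0.041535·355.26 + 0.95846·596.46 = 586.442. Posterior variance = 1/(0.00025721+0.00593541) = 161.483, so SD = 12.708.

Posterior mean ≈ 586.442; posterior SD ≈ 12.708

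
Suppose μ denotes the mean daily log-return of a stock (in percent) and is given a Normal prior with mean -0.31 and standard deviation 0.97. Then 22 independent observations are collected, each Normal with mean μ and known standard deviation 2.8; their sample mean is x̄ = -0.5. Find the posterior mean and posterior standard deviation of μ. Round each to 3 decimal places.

Prior precision 1/τ₀² = 1/0.97² = 1.06281; data precision n/σ² = 22/2.8² = 2.80612.
Posterior precision = 1.06281 + 2.80612 = 3.86893, giving posterior SD = 1/√3.86893 = 0.508.
Posterior mean = (1.06281·-0.31 + 2.80612·-0.5) / 3.86893 = -0.448.

Posterior mean ≈ -0.448; posterior SD ≈ 0.508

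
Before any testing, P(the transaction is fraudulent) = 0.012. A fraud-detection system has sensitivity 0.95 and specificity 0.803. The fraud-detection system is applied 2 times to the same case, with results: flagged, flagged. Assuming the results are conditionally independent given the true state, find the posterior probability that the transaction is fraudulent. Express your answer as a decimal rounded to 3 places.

With H the event that the transaction is fraudulent, the joint likelihood of the observed sequence is P(data|H) = 0.95·0.95 = 0.90250 and P(data|¬H) = 0.197·0.197 = 0.038809.
Bayes: P(H|data) = 0.012·0.90250 / (0.012·0.90250 + 0.988·0.038809) = 0.010830/0.049173 = 0.2202.

Posterior P(H) ≈ 0.220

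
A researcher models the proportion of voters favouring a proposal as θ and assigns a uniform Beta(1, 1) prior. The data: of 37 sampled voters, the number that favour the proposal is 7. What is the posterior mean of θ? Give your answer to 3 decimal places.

Observing 7 successes and 30 failures updates Beta(1, 1) by adding the success and failure counts to the two shape parameters: α = 1+7 = 8, β = 1+30 = 31.
E[θ | data] = 8/(8+31) = 0.205.

Posterior mean ≈ 0.205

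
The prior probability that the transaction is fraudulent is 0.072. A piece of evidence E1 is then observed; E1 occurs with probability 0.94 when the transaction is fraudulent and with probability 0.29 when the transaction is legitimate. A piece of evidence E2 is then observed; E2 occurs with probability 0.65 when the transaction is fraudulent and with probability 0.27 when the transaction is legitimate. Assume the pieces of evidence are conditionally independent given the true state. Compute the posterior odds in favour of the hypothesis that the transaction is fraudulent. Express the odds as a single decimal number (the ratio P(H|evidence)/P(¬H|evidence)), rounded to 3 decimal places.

Posterior odds ≈ 0.605

Prior odds = 0.072/(1−0.072) = 0.077586. In log-odds, ln(0.077586) = -2.5564.
Add log likelihood ratios: ln(3.2414) + ln(2.4074) = 2.0545.
Posterior log-odds = -0.50182, so posterior odds = exp(-0.50182) = 0.60543.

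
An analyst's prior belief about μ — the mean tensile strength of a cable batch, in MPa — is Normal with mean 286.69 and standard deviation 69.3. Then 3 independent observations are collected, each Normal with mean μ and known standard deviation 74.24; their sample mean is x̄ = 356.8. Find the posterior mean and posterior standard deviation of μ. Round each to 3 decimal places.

Prior precision 1/τ₀² = 1/69.3² = 0.00020823; data precision n/σ² = 3/74.24² = 0.00054431.
Posterior precision = 0.00020823 + 0.00054431 = 0.00075253, giving posterior SD = 1/√0.00075253 = 36.453.
Posterior mean = (0.00020823·286.69 + 0.00054431·356.8) / 0.00075253 = 337.401.

Posterior mean ≈ 337.401; posterior SD ≈ 36.453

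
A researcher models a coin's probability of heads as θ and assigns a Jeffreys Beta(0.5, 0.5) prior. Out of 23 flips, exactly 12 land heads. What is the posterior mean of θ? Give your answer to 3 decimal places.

Posterior mean ≈ 0.521

Observing 12 successes and 11 failures updates Beta(0.5, 0.5) by adding the success and failure counts to the two shape parameters: α = 0.5+12 = 12.5, β = 0.5+11 = 11.5.
Posterior mean = α/(α+β) = 12.5/24 = 0.521.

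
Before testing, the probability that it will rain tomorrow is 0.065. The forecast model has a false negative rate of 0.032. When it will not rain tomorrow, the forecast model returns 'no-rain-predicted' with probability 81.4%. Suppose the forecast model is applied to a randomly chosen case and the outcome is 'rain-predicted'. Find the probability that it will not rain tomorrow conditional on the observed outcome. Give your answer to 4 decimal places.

Write H for 'it will rain tomorrow'. Prior odds H:¬H = 0.065/0.935 = 0.069519. For the 'rain-predicted' outcome, the likelihood ratio is 0.968/0.186 = 5.2043.
Posterior odds = 0.069519 × 5.2043 = 0.36180, so P(H|E) = 0.36180/(1+0.36180) = 0.2657. Then P(¬H|E) = 1 − 0.2657 = 0.7343.

P(¬H | E) ≈ 0.7343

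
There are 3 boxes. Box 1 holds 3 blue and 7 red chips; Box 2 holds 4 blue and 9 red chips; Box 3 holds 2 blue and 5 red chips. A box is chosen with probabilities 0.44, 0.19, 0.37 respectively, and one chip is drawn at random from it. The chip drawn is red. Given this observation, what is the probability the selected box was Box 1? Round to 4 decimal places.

Posterior probability ≈ 0.4376

Tabulate prior·likelihood by source: [1] prior 0.44, lik 0.7, product 0.3080; [2] prior 0.19, lik 0.6923, product 0.1315; [3] prior 0.37, lik 0.7143, product 0.2643.
Normalizing constant = 0.70382; the posterior for Box 1 is its product over the sum, 0.3080/0.70382 = 0.4376.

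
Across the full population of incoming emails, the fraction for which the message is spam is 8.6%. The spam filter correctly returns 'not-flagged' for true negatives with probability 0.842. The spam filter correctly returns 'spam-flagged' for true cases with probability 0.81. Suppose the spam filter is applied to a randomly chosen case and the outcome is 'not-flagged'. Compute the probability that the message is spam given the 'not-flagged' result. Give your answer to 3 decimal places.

Write H for 'the message is spam'. Prior odds H:¬H = 0.086/0.914 = 0.094092. For the 'not-flagged' outcome, the likelihood ratio is 0.19/0.842 = 0.22565.
Posterior odds = 0.094092 × 0.22565 = 0.021232, so P(H|E) = 0.021232/(1+0.021232) = 0.021.

P(H | E) ≈ 0.021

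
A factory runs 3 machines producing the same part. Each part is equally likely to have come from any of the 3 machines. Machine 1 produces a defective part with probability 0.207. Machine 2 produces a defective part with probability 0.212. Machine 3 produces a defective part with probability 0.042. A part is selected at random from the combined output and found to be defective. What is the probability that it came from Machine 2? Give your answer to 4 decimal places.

Posterior probability ≈ 0.4599

P(defective|M1) = 0.207; P(defective|M2) = 0.212; P(defective|M3) = 0.042.
Prior × likelihood for each source: 0.333333·0.207=0.06900, 0.333333·0.212=0.07067, 0.333333·0.042=0.01400. Summing gives P(defective) = 0.15367.
P(Machine 2 | defective) = 0.07067 / 0.15367 = 0.4599.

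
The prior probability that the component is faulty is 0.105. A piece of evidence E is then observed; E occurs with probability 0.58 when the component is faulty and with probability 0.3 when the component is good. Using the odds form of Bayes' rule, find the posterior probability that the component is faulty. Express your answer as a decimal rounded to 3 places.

Posterior probability ≈ 0.185

Prior odds = 0.105/(1−0.105) = 0.11732.
Likelihood ratio for E = 0.58/0.3 = 1.9333.
Posterior odds = prior odds × LR = 0.22682.
Posterior probability = odds/(1+odds) = 0.22682/1.2268 = 0.185.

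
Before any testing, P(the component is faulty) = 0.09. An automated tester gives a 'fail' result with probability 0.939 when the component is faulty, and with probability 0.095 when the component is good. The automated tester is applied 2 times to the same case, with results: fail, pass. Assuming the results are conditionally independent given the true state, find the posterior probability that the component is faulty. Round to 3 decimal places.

Posterior P(H) ≈ 0.062

Let H be the event that the component is faulty; start with P(H) = 0.09. P('fail'|H) = 0.939, P('fail'|¬H) = 0.095.
Update on result 1 ('fail'): P(H) ← 0.939·0.0900 / (0.939·0.0900 + 0.095·0.9100) = 0.084510/0.17096 = 0.4943.
Update on result 2 ('pass'): P(H) ← 0.061·0.4943 / (0.061·0.4943 + 0.905·0.5057) = 0.030154/0.48779 = 0.0618.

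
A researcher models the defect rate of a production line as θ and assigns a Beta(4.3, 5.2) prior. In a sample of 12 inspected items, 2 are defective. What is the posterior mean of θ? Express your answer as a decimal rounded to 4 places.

Posterior mean ≈ 0.2930

Observing 2 successes and 10 failures updates Beta(4.3, 5.2) by adding the success and failure counts to the two shape parameters: α = 4.3+2 = 6.3, β = 5.2+10 = 15.2.
E[θ | data] = 6.3/(6.3+15.2) = 0.2930.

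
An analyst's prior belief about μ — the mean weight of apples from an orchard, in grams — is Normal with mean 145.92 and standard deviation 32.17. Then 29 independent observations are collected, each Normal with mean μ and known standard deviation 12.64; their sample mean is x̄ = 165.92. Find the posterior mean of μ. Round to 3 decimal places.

Prior precision 1/τ₀² = 1/32.17² = 0.00096627; data precision n/σ² = 29/12.64² = 0.181511.
Posterior precision = 0.00096627 + 0.181511 = 0.182478.
Posterior mean = (0.00096627·145.92 + 0.181511·165.92) / 0.182478 = 165.814.

Posterior mean ≈ 165.814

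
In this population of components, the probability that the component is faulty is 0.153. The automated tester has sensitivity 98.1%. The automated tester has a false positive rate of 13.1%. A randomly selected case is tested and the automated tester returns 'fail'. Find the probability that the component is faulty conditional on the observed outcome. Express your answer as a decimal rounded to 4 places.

Write H for 'the component is faulty'. Prior odds H:¬H = 0.153/0.847 = 0.18064. For the 'fail' outcome, the likelihood ratio is 0.981/0.131 = 7.4885.
Posterior odds = 0.18064 × 7.4885 = 1.3527, so P(H|E) = 1.3527/(1+1.3527) = 0.5750.

P(H | E) ≈ 0.5750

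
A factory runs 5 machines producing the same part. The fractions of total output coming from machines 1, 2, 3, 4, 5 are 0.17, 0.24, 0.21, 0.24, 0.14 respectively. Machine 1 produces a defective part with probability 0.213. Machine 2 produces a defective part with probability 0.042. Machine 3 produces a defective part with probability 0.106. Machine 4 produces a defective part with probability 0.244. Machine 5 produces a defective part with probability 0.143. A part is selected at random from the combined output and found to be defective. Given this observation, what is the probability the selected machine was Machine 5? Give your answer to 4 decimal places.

Tabulate prior·likelihood by source: [1] prior 0.17, lik 0.213, product 0.03621; [2] prior 0.24, lik 0.042, product 0.01008; [3] prior 0.21, lik 0.106, product 0.02226; [4] prior 0.24, lik 0.244, product 0.05856; [5] prior 0.14, lik 0.143, product 0.02002.
Normalizing constant = 0.14713; the posterior for Machine 5 is its product over the sum, 0.02002/0.14713 = 0.1361.

Posterior probability ≈ 0.1361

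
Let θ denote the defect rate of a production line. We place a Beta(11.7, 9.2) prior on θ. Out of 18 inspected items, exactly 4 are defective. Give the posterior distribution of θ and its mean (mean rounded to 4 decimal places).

Observing 4 successes and 14 failures updates Beta(11.7, 9.2) by adding the success and failure counts to the two shape parameters: α = 11.7+4 = 15.7, β = 9.2+14 = 23.2.
E[θ | data] = 15.7/(15.7+23.2) = 0.4036.

Posterior: Beta(15.7, 23.2); mean ≈ 0.4036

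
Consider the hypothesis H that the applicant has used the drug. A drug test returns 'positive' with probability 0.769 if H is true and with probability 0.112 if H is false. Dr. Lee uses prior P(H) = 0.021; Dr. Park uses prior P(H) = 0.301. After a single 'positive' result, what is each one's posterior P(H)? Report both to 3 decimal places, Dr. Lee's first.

The likelihood ratio for a 'positive' result is 0.769/0.112 = 6.8661.
Dr. Lee: prior odds 0.021/0.979 = 0.021450; posterior odds 0.14728; posterior probability 0.128.
Dr. Park: prior odds 0.301/0.699 = 0.43062; posterior odds 2.9566; posterior probability 0.747.

Dr. Lee: 0.128; Dr. Park: 0.747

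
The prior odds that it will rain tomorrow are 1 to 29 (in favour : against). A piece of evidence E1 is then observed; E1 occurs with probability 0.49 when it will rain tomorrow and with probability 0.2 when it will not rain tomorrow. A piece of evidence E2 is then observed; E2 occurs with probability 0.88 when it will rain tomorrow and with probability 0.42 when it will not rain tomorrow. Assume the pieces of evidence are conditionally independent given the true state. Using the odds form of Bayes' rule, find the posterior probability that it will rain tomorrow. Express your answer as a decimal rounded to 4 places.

Posterior probability ≈ 0.1504

Prior odds = 1/29 = 0.034483. In log-odds, ln(0.034483) = -3.3673.
Add log likelihood ratios: ln(2.4500) + ln(2.0952) = 1.6358.
Posterior log-odds = -1.7315, so posterior odds = exp(-1.7315) = 0.17701. Converting, P(H|E) = 0.17701/1.1770 = 0.1504.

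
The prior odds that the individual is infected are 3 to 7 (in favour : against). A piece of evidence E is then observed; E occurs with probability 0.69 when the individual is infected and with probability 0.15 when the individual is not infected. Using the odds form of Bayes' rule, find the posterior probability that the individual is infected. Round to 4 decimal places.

Posterior probability ≈ 0.6635

Prior odds = 3/7 = 0.42857.
Likelihood ratio for E = 0.69/0.15 = 4.6000.
Posterior odds = prior odds × LR = 1.9714.
Posterior probability = odds/(1+odds) = 1.9714/2.9714 = 0.6635.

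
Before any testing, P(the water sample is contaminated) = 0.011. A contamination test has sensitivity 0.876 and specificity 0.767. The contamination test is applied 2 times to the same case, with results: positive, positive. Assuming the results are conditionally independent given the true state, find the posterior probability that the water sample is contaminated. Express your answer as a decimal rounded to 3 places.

Let H be the event that the water sample is contaminated; start with P(H) = 0.011. P('positive'|H) = 0.876, P('positive'|¬H) = 0.233.
Update on result 1 ('positive'): P(H) ← 0.876·0.0110 / (0.876·0.0110 + 0.233·0.9890) = 0.0096360/0.24007 = 0.0401.
Update on result 2 ('positive'): P(H) ← 0.876·0.0401 / (0.876·0.0401 + 0.233·0.9599) = 0.035161/0.25881 = 0.1359.

Posterior P(H) ≈ 0.136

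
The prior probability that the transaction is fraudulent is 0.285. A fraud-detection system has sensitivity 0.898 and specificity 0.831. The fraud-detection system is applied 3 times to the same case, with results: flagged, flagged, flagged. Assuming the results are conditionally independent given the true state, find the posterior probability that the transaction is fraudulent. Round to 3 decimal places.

Posterior P(H) ≈ 0.984

Let H be the event that the transaction is fraudulent; start with P(H) = 0.285. P('flagged'|H) = 0.898, P('flagged'|¬H) = 0.169.
Update on result 1 ('flagged'): P(H) ← 0.898·0.2850 / (0.898·0.2850 + 0.169·0.7150) = 0.25593/0.37677 = 0.6793.
Update on result 2 ('flagged'): P(H) ← 0.898·0.6793 / (0.898·0.6793 + 0.169·0.3207) = 0.61000/0.66420 = 0.9184.
Update on result 3 ('flagged'): P(H) ← 0.898·0.9184 / (0.898·0.9184 + 0.169·0.0816) = 0.82472/0.83851 = 0.9836.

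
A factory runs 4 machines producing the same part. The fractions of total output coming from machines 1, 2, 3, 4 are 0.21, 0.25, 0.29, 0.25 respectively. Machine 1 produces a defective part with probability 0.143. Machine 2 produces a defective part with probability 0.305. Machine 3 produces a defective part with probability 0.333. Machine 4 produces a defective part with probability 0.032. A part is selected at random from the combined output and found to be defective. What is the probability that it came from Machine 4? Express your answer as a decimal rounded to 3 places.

Posterior probability ≈ 0.038

P(defective|M1) = 0.143; P(defective|M2) = 0.305; P(defective|M3) = 0.333; P(defective|M4) = 0.032.
Prior × likelihood for each source: 0.21·0.143=0.03003, 0.25·0.305=0.07625, 0.29·0.333=0.09657, 0.25·0.032=0.008000. Summing gives P(defective) = 0.21085.
P(Machine 4 | defective) = 0.008000 / 0.21085 = 0.038.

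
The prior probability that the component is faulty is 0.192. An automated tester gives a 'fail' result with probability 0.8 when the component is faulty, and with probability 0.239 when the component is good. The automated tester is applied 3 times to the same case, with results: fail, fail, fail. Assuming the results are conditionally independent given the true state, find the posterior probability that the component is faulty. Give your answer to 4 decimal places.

Let H be the event that the component is faulty; start with P(H) = 0.192. P('fail'|H) = 0.8, P('fail'|¬H) = 0.239.
Update on result 1 ('fail'): P(H) ← 0.8·0.1920 / (0.8·0.1920 + 0.239·0.8080) = 0.15360/0.34671 = 0.4430.
Update on result 2 ('fail'): P(H) ← 0.8·0.4430 / (0.8·0.4430 + 0.239·0.5570) = 0.35442/0.48753 = 0.7270.
Update on result 3 ('fail'): P(H) ← 0.8·0.7270 / (0.8·0.7270 + 0.239·0.2730) = 0.58156/0.64682 = 0.8991.

Posterior P(H) ≈ 0.8991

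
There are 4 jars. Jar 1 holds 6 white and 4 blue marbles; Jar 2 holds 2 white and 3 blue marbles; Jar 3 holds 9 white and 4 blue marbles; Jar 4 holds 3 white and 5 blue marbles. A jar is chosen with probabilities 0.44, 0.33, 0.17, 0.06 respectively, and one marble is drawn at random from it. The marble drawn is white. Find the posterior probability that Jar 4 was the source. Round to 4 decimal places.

Posterior probability ≈ 0.0420

Tabulate prior·likelihood by source: [1] prior 0.44, lik 0.6, product 0.2640; [2] prior 0.33, lik 0.4, product 0.1320; [3] prior 0.17, lik 0.6923, product 0.1177; [4] prior 0.06, lik 0.375, product 0.02250.
Normalizing constant = 0.53619; the posterior for Jar 4 is its product over the sum, 0.02250/0.53619 = 0.0420.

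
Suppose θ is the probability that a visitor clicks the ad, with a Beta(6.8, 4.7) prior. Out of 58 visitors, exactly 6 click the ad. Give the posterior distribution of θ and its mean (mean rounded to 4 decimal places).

Observing 6 successes and 52 failures updates Beta(6.8, 4.7) by adding the success and failure counts to the two shape parameters: α = 6.8+6 = 12.8, β = 4.7+52 = 56.7.
Posterior mean = α/(α+β) = 12.8/69.5 = 0.1842.

Posterior: Beta(12.8, 56.7); mean ≈ 0.1842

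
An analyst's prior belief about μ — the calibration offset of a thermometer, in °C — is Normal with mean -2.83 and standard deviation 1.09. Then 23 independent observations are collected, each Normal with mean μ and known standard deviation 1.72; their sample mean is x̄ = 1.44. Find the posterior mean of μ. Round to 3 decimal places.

Posterior mean ≈ 1.023

Prior precision 1/τ₀² = 1/1.09² = 0.841680; data precision n/σ² = 23/1.72² = 7.77447.
Posterior precision = 0.841680 + 7.77447 = 8.61615.
Posterior mean = (0.841680·-2.83 + 7.77447·1.44) / 8.61615 = 1.023.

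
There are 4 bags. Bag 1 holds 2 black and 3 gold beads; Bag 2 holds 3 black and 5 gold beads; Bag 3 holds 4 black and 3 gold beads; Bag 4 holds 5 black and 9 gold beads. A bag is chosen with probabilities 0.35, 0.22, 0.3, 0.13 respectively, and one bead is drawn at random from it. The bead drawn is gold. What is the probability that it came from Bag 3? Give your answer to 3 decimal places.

Posterior probability ≈ 0.230

P(gold|Bag 1) = 0.6; P(gold|Bag 2) = 0.625; P(gold|Bag 3) = 0.4286; P(gold|Bag 4) = 0.6429.
Prior × likelihood for each source: 0.35·0.6=0.2100, 0.22·0.625=0.1375, 0.3·0.4286=0.1286, 0.13·0.6429=0.08357. Summing gives P(gold) = 0.55964.
P(Bag 3 | gold) = 0.1286 / 0.55964 = 0.230.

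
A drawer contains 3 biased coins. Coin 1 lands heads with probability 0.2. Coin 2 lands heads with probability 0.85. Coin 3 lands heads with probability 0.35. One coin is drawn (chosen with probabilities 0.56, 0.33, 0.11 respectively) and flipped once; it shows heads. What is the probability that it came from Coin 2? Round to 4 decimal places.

Posterior probability ≈ 0.6508

Tabulate prior·likelihood by source: [1] prior 0.56, lik 0.2, product 0.1120; [2] prior 0.33, lik 0.85, product 0.2805; [3] prior 0.11, lik 0.35, product 0.03850.
Normalizing constant = 0.43100; the posterior for Coin 2 is its product over the sum, 0.2805/0.43100 = 0.6508.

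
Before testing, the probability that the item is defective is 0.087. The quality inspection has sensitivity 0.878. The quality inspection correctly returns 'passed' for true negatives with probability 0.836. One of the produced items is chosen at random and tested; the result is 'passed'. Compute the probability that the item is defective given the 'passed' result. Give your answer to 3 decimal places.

Let H be the event that the item is defective. P(H) = 0.087, so P(¬H) = 0.913. With E the 'passed' result, P(E|H) = 0.122 and P(E|¬H) = 0.836.
P(E) = 0.122·0.087 + 0.836·0.913 = 0.010614 + 0.76327 = 0.77388.
By Bayes' theorem, P(H|E) = 0.010614 / 0.77388 = 0.014.

P(H | E) ≈ 0.014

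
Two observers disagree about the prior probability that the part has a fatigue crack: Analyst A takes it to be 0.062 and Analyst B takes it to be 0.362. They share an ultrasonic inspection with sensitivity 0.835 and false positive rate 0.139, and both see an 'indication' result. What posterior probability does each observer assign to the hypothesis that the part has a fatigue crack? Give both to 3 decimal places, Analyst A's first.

Analyst A: 0.284; Analyst B: 0.773

P('+'|H) = 0.835, P('+'|¬H) = 0.139.
Analyst A: numerator 0.835·0.062 = 0.051770; evidence = 0.051770+0.139·0.938 = 0.18215; posterior = 0.284.
Analyst B: numerator 0.835·0.362 = 0.30227; evidence = 0.30227+0.139·0.638 = 0.39095; posterior = 0.773.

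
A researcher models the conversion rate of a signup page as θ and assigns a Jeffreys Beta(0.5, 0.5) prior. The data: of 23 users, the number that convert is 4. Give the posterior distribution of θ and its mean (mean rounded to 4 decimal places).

The binomial likelihood is conjugate to the Beta prior: with 4 successes and 19 failures, the posterior is Beta(0.5+4, 0.5+19) = Beta(4.5, 19.5).
Posterior mean = α/(α+β) = 4.5/24 = 0.1875.

Posterior: Beta(4.5, 19.5); mean ≈ 0.1875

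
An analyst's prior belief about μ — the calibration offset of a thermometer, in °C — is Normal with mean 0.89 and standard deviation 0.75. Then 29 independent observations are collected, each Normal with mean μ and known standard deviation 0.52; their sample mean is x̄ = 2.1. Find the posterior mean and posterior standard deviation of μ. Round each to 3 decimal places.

Posterior mean ≈ 2.080; posterior SD ≈ 0.096

Prior precision 1/τ₀² = 1/0.75² = 1.77778; data precision n/σ² = 29/0.52² = 107.249.
Posterior precision = 1.77778 + 107.249 = 109.026, giving posterior SD = 1/√109.026 = 0.096.
Posterior mean = (1.77778·0.89 + 107.249·2.1) / 109.026 = 2.080.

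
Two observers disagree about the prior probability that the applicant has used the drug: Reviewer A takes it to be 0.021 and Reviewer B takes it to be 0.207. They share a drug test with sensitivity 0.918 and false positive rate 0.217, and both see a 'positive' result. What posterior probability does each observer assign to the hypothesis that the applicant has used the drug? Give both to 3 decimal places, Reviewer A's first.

Reviewer A: 0.083; Reviewer B: 0.525

P('+'|H) = 0.918, P('+'|¬H) = 0.217.
Reviewer A: numerator 0.918·0.021 = 0.019278; evidence = 0.019278+0.217·0.979 = 0.23172; posterior = 0.083.
Reviewer B: numerator 0.918·0.207 = 0.19003; evidence = 0.19003+0.217·0.793 = 0.36211; posterior = 0.525.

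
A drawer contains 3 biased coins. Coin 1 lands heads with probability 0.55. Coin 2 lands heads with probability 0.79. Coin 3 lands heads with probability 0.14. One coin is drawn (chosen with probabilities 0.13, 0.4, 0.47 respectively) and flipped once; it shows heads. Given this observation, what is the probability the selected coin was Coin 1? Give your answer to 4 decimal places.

Posterior probability ≈ 0.1577

Tabulate prior·likelihood by source: [1] prior 0.13, lik 0.55, product 0.07150; [2] prior 0.4, lik 0.79, product 0.3160; [3] prior 0.47, lik 0.14, product 0.06580.
Normalizing constant = 0.45330; the posterior for Coin 1 is its product over the sum, 0.07150/0.45330 = 0.1577.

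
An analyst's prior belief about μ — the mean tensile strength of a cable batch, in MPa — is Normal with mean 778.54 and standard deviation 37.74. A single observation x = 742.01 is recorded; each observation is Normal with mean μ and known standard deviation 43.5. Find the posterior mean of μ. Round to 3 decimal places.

Prior precision 1/τ₀² = 1/37.74² = 0.00070210; data precision n/σ² = 1/43.5² = 0.00052847.
Posterior precision = 0.00070210 + 0.00052847 = 0.00123057.
Posterior mean = (0.00070210·778.54 + 0.00052847·742.01) / 0.00123057 = 762.852.

Posterior mean ≈ 762.852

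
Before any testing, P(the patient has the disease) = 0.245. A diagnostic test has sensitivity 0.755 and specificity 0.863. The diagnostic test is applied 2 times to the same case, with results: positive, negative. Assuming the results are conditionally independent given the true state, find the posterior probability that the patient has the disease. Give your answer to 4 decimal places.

With H the event that the patient has the disease, the joint likelihood of the observed sequence is P(data|H) = 0.755·0.245 = 0.18498 and P(data|¬H) = 0.137·0.863 = 0.11823.
Bayes: P(H|data) = 0.245·0.18498 / (0.245·0.18498 + 0.755·0.11823) = 0.045319/0.13458 = 0.3367.

Posterior P(H) ≈ 0.3367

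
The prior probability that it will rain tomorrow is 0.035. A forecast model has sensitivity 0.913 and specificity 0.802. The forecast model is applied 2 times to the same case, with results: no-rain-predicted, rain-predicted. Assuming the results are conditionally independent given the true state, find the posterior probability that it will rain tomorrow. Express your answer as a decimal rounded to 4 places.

With H the event that it will rain tomorrow, the joint likelihood of the observed sequence is P(data|H) = 0.087·0.913 = 0.079431 and P(data|¬H) = 0.802·0.198 = 0.15880.
Bayes: P(H|data) = 0.035·0.079431 / (0.035·0.079431 + 0.965·0.15880) = 0.0027801/0.15602 = 0.0178.

Posterior P(H) ≈ 0.0178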